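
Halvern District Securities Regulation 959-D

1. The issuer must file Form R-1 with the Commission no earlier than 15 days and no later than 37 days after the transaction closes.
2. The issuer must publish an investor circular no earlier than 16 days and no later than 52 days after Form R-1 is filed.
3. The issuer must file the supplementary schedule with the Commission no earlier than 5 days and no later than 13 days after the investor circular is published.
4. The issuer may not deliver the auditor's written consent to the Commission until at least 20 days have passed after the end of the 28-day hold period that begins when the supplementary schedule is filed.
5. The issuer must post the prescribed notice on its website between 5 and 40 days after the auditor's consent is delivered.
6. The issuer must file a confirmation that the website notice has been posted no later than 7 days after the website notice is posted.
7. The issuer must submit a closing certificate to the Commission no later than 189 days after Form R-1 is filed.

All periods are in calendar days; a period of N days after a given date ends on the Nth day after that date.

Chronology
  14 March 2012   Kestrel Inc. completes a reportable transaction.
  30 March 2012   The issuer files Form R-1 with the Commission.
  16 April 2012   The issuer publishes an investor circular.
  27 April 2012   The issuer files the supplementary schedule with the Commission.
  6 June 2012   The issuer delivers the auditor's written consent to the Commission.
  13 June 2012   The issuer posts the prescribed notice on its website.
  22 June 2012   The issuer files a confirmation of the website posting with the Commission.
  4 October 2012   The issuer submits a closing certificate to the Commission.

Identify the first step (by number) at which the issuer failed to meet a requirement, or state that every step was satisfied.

Step 1: the window is 15–37 days after 14 March 2012 (when the transaction closes), so 29 March 2012 through 20 April 2012; 30 March 2012 falls inside that range.
Step 2: the window is 16–52 days after 30 March 2012 (when Form R-1 is filed), so 15 April 2012 through 21 May 2012; done 16 April 2012, which is between those dates.
Step 3: the window is 5–13 days after 16 April 2012 (when the investor circular is published), so 21 April 2012 through 29 April 2012; done 27 April 2012 — within the window.
Step 4: the earliest permitted date is 20 days after 25 May 2012 (end of the 28-day hold period, which began when the supplementary schedule is filed on 27 April 2012), i.e. 14 June 2012; done 6 June 2012 — 8 days too early.
The procedure was therefore not followed at step 4.

Step 4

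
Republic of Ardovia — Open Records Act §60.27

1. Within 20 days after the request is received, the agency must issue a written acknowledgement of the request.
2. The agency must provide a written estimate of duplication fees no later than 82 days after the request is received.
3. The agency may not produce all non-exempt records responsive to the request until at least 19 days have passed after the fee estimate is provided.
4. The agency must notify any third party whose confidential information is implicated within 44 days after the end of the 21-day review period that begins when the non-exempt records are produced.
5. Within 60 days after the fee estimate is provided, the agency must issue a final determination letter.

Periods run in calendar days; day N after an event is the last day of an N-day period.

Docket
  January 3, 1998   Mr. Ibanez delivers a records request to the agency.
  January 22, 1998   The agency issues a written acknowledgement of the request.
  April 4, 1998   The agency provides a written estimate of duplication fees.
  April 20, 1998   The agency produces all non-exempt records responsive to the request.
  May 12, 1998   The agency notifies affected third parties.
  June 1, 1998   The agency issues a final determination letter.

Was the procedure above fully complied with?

Step 1: 20 days after January 3, 1998 (when the request is received) is January 23, 1998; completed January 22, 1998, before the deadline.
Step 2: 82 days after January 3, 1998 (when the request is received) is March 26, 1998; done April 4, 1998 — 9 days late.
The analysis stops there.

No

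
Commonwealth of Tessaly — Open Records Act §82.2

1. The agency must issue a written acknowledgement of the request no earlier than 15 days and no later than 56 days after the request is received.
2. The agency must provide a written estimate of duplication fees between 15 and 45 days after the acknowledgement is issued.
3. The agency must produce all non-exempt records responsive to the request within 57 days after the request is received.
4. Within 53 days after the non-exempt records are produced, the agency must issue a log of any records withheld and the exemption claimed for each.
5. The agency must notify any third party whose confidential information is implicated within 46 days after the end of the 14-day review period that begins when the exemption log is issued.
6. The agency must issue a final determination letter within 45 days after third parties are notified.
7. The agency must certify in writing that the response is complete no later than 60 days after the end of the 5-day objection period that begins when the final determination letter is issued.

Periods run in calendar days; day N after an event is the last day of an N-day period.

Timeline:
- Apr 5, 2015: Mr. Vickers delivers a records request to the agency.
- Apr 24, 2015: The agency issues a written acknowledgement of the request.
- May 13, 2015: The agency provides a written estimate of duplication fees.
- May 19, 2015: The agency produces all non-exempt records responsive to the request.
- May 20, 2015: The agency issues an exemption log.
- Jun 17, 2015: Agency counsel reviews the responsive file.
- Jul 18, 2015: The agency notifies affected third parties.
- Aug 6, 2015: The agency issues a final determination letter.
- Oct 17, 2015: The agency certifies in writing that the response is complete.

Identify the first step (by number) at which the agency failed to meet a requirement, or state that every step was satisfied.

Step 1 — 15 and 56 days from Apr 5, 2015 (when the request is received) are Apr 20, 2015 and May 31, 2015 respectively; Apr 24, 2015 falls inside that range.
Step 2 — 15 and 45 days from Apr 24, 2015 (when the acknowledgement is issued) are May 9, 2015 and Jun 8, 2015 respectively; done May 13, 2015, which is between those dates.
Step 3 — counting 57 days from Apr 5, 2015 (when the request is received) gives a deadline of Jun 1, 2015; May 19, 2015 is within that limit.
Step 4 — counting 53 days from May 19, 2015 (when the non-exempt records are produced) gives a deadline of Jul 11, 2015; completed May 20, 2015, before the deadline.
Step 5 — counting 46 days from Jun 3, 2015 (end of the 14-day review period, which began when the exemption log is issued on May 20, 2015) gives a deadline of Jul 19, 2015; done Jul 18, 2015 — timely.
Step 6 — counting 45 days from Jul 18, 2015 (when third parties are notified) gives a deadline of Sep 1, 2015; done Aug 6, 2015 — timely.
Step 7 — counting 60 days from Aug 11, 2015 (end of the 5-day objection period, which began when the final determination letter is issued on Aug 6, 2015) gives a deadline of Oct 10, 2015; not done until Oct 17, 2015, 7 days after the deadline.
No need to go further; step 7 was not satisfied.

Step 7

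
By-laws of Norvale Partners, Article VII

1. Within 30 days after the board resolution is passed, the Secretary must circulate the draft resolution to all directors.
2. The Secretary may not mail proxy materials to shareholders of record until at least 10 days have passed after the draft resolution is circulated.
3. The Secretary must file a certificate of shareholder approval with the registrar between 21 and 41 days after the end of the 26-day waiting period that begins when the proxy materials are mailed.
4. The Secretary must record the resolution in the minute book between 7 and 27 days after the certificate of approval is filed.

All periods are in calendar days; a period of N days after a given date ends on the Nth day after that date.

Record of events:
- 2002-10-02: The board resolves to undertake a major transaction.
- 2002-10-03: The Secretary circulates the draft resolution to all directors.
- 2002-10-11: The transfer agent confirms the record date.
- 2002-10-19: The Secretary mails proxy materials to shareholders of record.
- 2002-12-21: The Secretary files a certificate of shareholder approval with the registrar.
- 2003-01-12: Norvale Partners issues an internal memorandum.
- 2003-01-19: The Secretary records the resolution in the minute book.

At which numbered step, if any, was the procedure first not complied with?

(1) due by 2002-10-02 + 30 days = 2002-11-01; 2002-10-03 is within that limit.
(2) permitted from 2002-10-03 + 10 days = 2002-10-13 onward; 2002-10-19 is on or after that date.
(3) the permitted window runs from 2002-11-14 + 21 = 2002-12-05 to 2002-11-14 + 41 = 2002-12-25; done 2002-12-21 — within the window.
(4) the permitted window runs from 2002-12-21 + 7 = 2002-12-28 to 2002-12-21 + 27 = 2003-01-17; 2003-01-19 is 2 days past the end of the window.

Step 4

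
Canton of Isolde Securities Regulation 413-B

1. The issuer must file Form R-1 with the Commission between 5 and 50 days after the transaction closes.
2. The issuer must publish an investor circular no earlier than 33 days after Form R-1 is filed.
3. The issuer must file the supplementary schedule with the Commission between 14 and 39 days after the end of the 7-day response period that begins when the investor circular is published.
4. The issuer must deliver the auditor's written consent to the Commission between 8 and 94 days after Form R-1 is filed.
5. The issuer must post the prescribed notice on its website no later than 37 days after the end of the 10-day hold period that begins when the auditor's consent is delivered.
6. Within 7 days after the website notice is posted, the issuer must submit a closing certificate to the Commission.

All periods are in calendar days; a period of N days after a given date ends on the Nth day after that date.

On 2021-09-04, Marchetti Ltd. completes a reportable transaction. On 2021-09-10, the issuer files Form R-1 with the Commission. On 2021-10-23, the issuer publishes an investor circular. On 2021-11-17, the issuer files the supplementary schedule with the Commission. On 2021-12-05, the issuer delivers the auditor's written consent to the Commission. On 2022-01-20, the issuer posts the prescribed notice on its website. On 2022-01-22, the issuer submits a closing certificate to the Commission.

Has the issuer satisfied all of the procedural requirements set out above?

(1) the permitted window runs from 2021-09-04 + 5 = 2021-09-09 to 2021-09-04 + 50 = 2021-10-24; done 2021-09-10 — within the window.
(2) permitted from 2021-09-10 + 33 days = 2021-10-13 onward; done 2021-10-23 — permitted.
(3) the permitted window runs from 2021-10-30 + 14 = 2021-11-13 to 2021-10-30 + 39 = 2021-12-08; done 2021-11-17 — within the window.
(4) the permitted window runs from 2021-09-10 + 8 = 2021-09-18 to 2021-09-10 + 94 = 2021-12-13; done 2021-12-05, which is between those dates.
(5) due by 2021-12-15 + 37 days = 2022-01-21; completed 2022-01-20, before the deadline.
(6) due by 2022-01-20 + 7 days = 2022-01-27; 2022-01-22 is within that limit.

Yes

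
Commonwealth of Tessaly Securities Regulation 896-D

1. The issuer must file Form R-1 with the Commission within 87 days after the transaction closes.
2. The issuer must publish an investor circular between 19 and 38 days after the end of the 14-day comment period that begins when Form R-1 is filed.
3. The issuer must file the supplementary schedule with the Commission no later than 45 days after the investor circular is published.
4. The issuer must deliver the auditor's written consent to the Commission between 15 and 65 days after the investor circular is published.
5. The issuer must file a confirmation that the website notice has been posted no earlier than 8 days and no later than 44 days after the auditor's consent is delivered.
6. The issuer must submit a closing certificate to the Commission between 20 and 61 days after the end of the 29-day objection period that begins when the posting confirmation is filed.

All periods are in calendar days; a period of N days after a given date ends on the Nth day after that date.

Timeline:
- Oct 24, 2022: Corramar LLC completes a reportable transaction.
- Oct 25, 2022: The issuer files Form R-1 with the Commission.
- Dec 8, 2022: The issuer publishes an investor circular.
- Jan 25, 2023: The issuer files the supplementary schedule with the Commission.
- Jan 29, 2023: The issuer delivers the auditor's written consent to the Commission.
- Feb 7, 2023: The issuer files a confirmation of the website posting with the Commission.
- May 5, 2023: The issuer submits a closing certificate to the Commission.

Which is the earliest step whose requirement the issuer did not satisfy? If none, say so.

Step 3

(1) due by Oct 24, 2022 + 87 days = Jan 19, 2023; done Oct 25, 2022 — timely.
(2) the permitted window runs from Nov 8, 2022 + 19 = Nov 27, 2022 to Nov 8, 2022 + 38 = Dec 16, 2022; Dec 8, 2022 falls inside that range.
(3) due by Dec 8, 2022 + 45 days = Jan 22, 2023; not done until Jan 25, 2023, 3 days after the deadline.
The analysis stops there.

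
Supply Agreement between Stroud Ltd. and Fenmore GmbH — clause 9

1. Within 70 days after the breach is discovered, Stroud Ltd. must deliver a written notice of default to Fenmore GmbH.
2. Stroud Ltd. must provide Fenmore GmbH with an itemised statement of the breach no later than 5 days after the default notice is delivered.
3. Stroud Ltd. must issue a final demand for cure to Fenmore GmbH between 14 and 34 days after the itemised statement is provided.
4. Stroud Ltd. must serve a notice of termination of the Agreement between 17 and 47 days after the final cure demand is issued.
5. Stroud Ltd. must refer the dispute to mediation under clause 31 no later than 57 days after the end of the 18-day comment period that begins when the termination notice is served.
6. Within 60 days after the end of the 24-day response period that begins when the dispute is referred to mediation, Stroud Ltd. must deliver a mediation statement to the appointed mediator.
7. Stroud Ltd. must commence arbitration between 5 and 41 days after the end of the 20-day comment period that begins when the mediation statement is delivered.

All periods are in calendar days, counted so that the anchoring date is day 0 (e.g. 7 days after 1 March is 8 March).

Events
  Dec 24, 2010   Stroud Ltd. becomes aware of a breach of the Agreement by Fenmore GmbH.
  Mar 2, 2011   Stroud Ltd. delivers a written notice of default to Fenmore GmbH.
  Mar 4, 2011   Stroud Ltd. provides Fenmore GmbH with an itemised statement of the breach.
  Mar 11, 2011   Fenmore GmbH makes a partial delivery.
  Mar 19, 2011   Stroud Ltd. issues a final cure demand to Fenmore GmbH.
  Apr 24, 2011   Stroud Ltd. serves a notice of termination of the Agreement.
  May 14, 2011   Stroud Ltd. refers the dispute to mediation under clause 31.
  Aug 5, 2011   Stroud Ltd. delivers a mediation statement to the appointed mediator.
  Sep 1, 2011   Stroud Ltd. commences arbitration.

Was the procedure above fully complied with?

Yes

Step 1 — counting 70 days from Dec 24, 2010 (when the breach is discovered) gives a deadline of Mar 4, 2011; Mar 2, 2011 is within that limit.
Step 2 — counting 5 days from Mar 2, 2011 (when the default notice is delivered) gives a deadline of Mar 7, 2011; completed Mar 4, 2011, before the deadline.
Step 3 — 14 and 34 days from Mar 4, 2011 (when the itemised statement is provided) are Mar 18, 2011 and Apr 7, 2011 respectively; done Mar 19, 2011 — within the window.
Step 4 — 17 and 47 days from Mar 19, 2011 (when the final cure demand is issued) are Apr 5, 2011 and May 5, 2011 respectively; done Apr 24, 2011 — within the window.
Step 5 — counting 57 days from May 12, 2011 (end of the 18-day comment period, which began when the termination notice is served on Apr 24, 2011) gives a deadline of Jul 8, 2011; completed May 14, 2011, before the deadline.
Step 6 — counting 60 days from Jun 7, 2011 (end of the 24-day response period, which began when the dispute is referred to mediation on May 14, 2011) gives a deadline of Aug 6, 2011; done Aug 5, 2011 — timely.
Step 7 — 5 and 41 days from Aug 25, 2011 (end of the 20-day comment period, which began when the mediation statement is delivered on Aug 5, 2011) are Aug 30, 2011 and Oct 5, 2011 respectively; done Sep 1, 2011 — within the window.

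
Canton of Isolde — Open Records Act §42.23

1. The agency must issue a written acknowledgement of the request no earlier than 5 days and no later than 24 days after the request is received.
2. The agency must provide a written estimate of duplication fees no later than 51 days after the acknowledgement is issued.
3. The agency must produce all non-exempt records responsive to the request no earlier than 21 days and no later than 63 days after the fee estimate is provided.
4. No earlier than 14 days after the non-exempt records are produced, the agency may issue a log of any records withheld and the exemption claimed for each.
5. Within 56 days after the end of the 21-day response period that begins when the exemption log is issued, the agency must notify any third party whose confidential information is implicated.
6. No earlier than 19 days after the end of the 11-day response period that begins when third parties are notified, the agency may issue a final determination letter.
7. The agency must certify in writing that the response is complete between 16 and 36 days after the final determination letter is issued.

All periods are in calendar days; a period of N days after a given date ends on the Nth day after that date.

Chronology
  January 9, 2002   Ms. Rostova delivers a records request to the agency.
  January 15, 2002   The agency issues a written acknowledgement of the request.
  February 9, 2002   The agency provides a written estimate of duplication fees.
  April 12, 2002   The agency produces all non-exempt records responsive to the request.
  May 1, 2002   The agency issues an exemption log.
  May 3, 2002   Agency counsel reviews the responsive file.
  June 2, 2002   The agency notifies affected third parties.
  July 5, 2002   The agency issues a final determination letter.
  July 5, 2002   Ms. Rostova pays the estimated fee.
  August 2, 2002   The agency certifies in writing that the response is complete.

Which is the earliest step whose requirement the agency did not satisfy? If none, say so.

Step 1: the window is 5–24 days after January 9, 2002 (when the request is received), so January 14, 2002 through February 2, 2002; done January 15, 2002, which is between those dates.
Step 2: 51 days after January 15, 2002 (when the acknowledgement is issued) is March 7, 2002; done February 9, 2002 — timely.
Step 3: the window is 21–63 days after February 9, 2002 (when the fee estimate is provided), so March 2, 2002 through April 13, 2002; done April 12, 2002, which is between those dates.
Step 4: the earliest permitted date is 14 days after April 12, 2002 (when the non-exempt records are produced), i.e. April 26, 2002; May 1, 2002 is on or after that date.
Step 5: 56 days after May 22, 2002 (end of the 21-day response period, which began when the exemption log is issued on May 1, 2002) is July 17, 2002; completed June 2, 2002, before the deadline.
Step 6: the earliest permitted date is 19 days after June 13, 2002 (end of the 11-day response period, which began when third parties are notified on June 2, 2002), i.e. July 2, 2002; July 5, 2002 is on or after that date.
Step 7: the window is 16–36 days after July 5, 2002 (when the final determination letter is issued), so July 21, 2002 through August 10, 2002; done August 2, 2002 — within the window.

None — every step was satisfied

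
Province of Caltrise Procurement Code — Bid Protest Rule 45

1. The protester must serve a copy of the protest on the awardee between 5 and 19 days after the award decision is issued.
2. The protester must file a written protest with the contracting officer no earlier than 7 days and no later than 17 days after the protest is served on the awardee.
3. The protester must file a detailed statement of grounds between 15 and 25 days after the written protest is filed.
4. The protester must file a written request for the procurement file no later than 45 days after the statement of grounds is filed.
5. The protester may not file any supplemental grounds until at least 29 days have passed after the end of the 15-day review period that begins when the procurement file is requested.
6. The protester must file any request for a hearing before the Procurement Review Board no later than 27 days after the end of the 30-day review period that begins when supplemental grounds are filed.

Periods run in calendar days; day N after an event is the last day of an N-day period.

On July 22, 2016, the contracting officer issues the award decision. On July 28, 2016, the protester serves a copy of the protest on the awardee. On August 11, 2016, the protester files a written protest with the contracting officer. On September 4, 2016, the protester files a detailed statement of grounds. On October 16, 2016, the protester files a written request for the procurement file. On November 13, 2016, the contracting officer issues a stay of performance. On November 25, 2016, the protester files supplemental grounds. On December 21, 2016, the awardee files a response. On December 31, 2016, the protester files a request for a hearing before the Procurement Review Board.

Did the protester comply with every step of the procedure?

(1) the permitted window runs from July 22, 2016 + 5 = July 27, 2016 to July 22, 2016 + 19 = August 10, 2016; done July 28, 2016, which is between those dates.
(2) the permitted window runs from July 28, 2016 + 7 = August 4, 2016 to July 28, 2016 + 17 = August 14, 2016; done August 11, 2016 — within the window.
(3) the permitted window runs from August 11, 2016 + 15 = August 26, 2016 to August 11, 2016 + 25 = September 5, 2016; done September 4, 2016 — within the window.
(4) due by September 4, 2016 + 45 days = October 19, 2016; October 16, 2016 is within that limit.
(5) permitted from October 31, 2016 + 29 days = November 29, 2016 onward; November 25, 2016 is 4 days before the earliest permitted date.
The procedure was therefore not followed at step 5.

No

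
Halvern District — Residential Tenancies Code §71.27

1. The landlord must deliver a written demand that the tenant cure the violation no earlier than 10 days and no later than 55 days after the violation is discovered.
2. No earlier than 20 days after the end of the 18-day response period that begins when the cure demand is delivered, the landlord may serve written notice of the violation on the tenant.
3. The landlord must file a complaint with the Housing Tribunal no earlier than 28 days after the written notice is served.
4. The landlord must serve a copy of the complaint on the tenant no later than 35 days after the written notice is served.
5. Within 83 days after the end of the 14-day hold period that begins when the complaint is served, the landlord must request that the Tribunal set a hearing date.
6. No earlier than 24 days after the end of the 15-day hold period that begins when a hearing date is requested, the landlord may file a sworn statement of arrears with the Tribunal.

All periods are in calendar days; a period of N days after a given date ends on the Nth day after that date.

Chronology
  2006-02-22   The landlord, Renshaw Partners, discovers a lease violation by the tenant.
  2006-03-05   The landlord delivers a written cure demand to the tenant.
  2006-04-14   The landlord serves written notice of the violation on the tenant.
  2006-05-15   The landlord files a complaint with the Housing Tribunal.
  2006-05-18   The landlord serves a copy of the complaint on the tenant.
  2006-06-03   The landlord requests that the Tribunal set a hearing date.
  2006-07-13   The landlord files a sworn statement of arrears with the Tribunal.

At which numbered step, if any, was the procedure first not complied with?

Step 1: the window is 10–55 days after 2006-02-22 (when the violation is discovered), so 2006-03-04 through 2006-04-18; 2006-03-05 falls inside that range.
Step 2: the earliest permitted date is 20 days after 2006-03-23 (end of the 18-day response period, which began when the cure demand is delivered on 2006-03-05), i.e. 2006-04-12; done 2006-04-14 — permitted.
Step 3: the earliest permitted date is 28 days after 2006-04-14 (when the written notice is served), i.e. 2006-05-12; 2006-05-15 is on or after that date.
Step 4: 35 days after 2006-04-14 (when the written notice is served) is 2006-05-19; completed 2006-05-18, before the deadline.
Step 5: 83 days after 2006-06-01 (end of the 14-day hold period, which began when the complaint is served on 2006-05-18) is 2006-08-23; completed 2006-06-03, before the deadline.
Step 6: the earliest permitted date is 24 days after 2006-06-18 (end of the 15-day hold period, which began when a hearing date is requested on 2006-06-03), i.e. 2006-07-12; done 2006-07-13 — permitted.

None — every step was satisfied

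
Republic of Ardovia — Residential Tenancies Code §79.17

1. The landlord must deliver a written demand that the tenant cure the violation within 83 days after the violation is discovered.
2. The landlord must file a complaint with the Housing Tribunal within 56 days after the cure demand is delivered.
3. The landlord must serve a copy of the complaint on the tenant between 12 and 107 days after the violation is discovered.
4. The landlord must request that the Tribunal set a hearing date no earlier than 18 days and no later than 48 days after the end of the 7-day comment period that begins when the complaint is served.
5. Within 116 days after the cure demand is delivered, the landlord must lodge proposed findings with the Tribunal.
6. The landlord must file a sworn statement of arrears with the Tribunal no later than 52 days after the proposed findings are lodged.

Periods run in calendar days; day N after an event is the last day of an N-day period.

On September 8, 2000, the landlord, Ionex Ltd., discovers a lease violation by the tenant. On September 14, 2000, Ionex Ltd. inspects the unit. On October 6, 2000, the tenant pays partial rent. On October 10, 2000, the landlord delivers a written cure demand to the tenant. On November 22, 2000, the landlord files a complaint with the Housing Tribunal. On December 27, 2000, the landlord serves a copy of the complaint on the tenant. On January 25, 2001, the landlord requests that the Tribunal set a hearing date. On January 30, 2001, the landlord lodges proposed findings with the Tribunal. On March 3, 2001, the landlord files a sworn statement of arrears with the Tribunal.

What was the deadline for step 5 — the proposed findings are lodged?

Step 5 runs from October 10, 2000, when the cure demand is delivered. 116 days after October 10, 2000 is February 3, 2001.

February 3, 2001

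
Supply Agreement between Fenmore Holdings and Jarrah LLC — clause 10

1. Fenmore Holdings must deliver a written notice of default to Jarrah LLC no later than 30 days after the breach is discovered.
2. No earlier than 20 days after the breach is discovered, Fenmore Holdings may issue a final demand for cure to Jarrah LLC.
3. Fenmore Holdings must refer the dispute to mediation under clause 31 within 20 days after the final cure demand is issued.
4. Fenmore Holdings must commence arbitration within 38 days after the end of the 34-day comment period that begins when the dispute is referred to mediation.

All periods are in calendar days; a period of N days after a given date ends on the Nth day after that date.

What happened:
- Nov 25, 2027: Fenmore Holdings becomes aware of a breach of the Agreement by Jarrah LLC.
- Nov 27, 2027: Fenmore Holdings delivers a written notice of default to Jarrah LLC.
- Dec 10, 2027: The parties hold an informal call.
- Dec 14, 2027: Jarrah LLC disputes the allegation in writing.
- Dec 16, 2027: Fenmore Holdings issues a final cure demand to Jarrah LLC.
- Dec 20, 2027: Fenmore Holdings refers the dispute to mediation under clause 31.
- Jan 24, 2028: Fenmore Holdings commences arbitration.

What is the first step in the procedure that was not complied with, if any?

None — every step was satisfied

Step 1: 30 days after Nov 25, 2027 (when the breach is discovered) is Dec 25, 2027; completed Nov 27, 2027, before the deadline.
Step 2: the earliest permitted date is 20 days after Nov 25, 2027 (when the breach is discovered), i.e. Dec 15, 2027; done Dec 16, 2027 — permitted.
Step 3: 20 days after Dec 16, 2027 (when the final cure demand is issued) is Jan 5, 2028; Dec 20, 2027 is within that limit.
Step 4: 38 days after Jan 23, 2028 (end of the 34-day comment period, which began when the dispute is referred to mediation on Dec 20, 2027) is Mar 1, 2028; completed Jan 24, 2028, before the deadline.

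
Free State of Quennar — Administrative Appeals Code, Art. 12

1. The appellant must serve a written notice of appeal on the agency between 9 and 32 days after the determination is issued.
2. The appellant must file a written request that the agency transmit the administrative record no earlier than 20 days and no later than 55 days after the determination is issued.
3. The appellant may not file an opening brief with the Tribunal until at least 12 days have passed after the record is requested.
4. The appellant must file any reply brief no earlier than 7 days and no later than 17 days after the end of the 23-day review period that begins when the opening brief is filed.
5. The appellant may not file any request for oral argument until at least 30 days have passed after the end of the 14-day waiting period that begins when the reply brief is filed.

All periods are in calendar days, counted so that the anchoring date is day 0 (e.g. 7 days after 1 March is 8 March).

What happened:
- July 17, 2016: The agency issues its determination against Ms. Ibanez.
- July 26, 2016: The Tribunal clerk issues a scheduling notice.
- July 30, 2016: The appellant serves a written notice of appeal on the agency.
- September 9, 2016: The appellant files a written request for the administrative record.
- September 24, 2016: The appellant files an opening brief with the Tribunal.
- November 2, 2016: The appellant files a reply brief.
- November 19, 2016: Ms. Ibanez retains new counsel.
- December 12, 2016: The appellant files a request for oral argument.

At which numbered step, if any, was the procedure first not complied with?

Step 1 — 9 and 32 days from July 17, 2016 (when the determination is issued) are July 26, 2016 and August 18, 2016 respectively; done July 30, 2016, which is between those dates.
Step 2 — 20 and 55 days from July 17, 2016 (when the determination is issued) are August 6, 2016 and September 10, 2016 respectively; done September 9, 2016 — within the window.
Step 3 — must wait 12 days from September 9, 2016 (when the record is requested), so not before September 21, 2016; done September 24, 2016 — permitted.
Step 4 — 7 and 17 days from October 17, 2016 (end of the 23-day review period, which began when the opening brief is filed on September 24, 2016) are October 24, 2016 and November 3, 2016 respectively; done November 2, 2016 — within the window.
Step 5 — must wait 30 days from November 16, 2016 (end of the 14-day waiting period, which began when the reply brief is filed on November 2, 2016), so not before December 16, 2016; done December 12, 2016 — 4 days too early.

Step 5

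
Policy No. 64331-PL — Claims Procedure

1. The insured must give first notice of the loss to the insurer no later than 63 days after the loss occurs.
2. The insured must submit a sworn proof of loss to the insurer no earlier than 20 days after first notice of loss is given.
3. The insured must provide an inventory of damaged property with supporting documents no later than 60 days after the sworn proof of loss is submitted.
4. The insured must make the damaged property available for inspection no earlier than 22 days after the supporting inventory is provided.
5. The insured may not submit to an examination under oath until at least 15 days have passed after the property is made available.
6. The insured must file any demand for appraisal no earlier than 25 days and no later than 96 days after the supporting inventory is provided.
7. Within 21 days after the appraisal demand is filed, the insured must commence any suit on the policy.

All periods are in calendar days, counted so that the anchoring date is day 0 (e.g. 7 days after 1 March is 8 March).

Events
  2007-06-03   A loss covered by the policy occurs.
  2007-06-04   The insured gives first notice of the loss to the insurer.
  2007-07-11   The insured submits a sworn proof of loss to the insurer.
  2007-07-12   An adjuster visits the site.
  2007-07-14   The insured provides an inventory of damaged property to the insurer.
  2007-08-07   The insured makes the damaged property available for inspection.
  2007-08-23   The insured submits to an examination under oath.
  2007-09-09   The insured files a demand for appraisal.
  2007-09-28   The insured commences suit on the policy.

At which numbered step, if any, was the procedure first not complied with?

Step 1: 63 days after 2007-06-03 (when the loss occurs) is 2007-08-05; done 2007-06-04 — timely.
Step 2: the earliest permitted date is 20 days after 2007-06-04 (when first notice of loss is given), i.e. 2007-06-24; done 2007-07-11, after the minimum wait.
Step 3: 60 days after 2007-07-11 (when the sworn proof of loss is submitted) is 2007-09-09; done 2007-07-14 — timely.
Step 4: the earliest permitted date is 22 days after 2007-07-14 (when the supporting inventory is provided), i.e. 2007-08-05; done 2007-08-07, after the minimum wait.
Step 5: the earliest permitted date is 15 days after 2007-08-07 (when the property is made available), i.e. 2007-08-22; done 2007-08-23 — permitted.
Step 6: the window is 25–96 days after 2007-07-14 (when the supporting inventory is provided), so 2007-08-08 through 2007-10-18; done 2007-09-09, which is between those dates.
Step 7: 21 days after 2007-09-09 (when the appraisal demand is filed) is 2007-09-30; completed 2007-09-28, before the deadline.

None — every step was satisfied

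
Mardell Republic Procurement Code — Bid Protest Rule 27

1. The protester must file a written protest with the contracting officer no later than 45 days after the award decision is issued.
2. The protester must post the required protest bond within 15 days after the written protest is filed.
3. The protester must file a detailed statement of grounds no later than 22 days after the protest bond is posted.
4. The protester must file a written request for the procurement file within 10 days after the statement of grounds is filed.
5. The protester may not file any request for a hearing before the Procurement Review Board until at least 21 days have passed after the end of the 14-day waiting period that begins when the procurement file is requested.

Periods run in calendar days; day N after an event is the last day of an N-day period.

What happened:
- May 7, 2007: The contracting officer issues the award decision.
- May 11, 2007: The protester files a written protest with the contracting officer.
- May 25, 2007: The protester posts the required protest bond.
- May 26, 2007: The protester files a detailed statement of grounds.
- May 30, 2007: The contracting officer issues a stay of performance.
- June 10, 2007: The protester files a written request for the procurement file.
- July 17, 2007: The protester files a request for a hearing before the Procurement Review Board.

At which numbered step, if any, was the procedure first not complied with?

(1) due by May 7, 2007 + 45 days = June 21, 2007; May 11, 2007 is within that limit.
(2) due by May 11, 2007 + 15 days = May 26, 2007; completed May 25, 2007, before the deadline.
(3) due by May 25, 2007 + 22 days = June 16, 2007; May 26, 2007 is within that limit.
(4) due by May 26, 2007 + 10 days = June 5, 2007; done June 10, 2007 — 5 days late.
Later steps need not be reached.

Step 4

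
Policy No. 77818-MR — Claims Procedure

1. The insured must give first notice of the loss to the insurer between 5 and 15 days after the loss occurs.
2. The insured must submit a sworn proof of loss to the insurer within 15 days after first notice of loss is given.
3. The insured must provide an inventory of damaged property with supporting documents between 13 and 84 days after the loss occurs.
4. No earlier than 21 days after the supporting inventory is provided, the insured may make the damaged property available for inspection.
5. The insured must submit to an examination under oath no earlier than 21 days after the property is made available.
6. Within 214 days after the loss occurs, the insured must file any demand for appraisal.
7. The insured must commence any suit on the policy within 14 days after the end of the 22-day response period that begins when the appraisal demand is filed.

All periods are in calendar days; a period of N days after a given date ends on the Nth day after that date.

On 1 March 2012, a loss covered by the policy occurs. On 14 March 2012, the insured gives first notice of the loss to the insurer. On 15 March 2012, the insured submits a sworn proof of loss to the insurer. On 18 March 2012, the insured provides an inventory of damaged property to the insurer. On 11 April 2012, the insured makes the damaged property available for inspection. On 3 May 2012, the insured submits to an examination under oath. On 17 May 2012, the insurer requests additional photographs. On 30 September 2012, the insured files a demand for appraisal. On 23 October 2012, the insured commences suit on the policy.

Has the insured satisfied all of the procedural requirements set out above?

Yes

Step 1 — 5 and 15 days from 1 March 2012 (when the loss occurs) are 6 March 2012 and 16 March 2012 respectively; done 14 March 2012, which is between those dates.
Step 2 — counting 15 days from 14 March 2012 (when first notice of loss is given) gives a deadline of 29 March 2012; completed 15 March 2012, before the deadline.
Step 3 — 13 and 84 days from 1 March 2012 (when the loss occurs) are 14 March 2012 and 24 May 2012 respectively; 18 March 2012 falls inside that range.
Step 4 — must wait 21 days from 18 March 2012 (when the supporting inventory is provided), so not before 8 April 2012; done 11 April 2012 — permitted.
Step 5 — must wait 21 days from 11 April 2012 (when the property is made available), so not before 2 May 2012; done 3 May 2012 — permitted.
Step 6 — counting 214 days from 1 March 2012 (when the loss occurs) gives a deadline of 1 October 2012; done 30 September 2012 — timely.
Step 7 — counting 14 days from 22 October 2012 (end of the 22-day response period, which began when the appraisal demand is filed on 30 September 2012) gives a deadline of 5 November 2012; done 23 October 2012 — timely.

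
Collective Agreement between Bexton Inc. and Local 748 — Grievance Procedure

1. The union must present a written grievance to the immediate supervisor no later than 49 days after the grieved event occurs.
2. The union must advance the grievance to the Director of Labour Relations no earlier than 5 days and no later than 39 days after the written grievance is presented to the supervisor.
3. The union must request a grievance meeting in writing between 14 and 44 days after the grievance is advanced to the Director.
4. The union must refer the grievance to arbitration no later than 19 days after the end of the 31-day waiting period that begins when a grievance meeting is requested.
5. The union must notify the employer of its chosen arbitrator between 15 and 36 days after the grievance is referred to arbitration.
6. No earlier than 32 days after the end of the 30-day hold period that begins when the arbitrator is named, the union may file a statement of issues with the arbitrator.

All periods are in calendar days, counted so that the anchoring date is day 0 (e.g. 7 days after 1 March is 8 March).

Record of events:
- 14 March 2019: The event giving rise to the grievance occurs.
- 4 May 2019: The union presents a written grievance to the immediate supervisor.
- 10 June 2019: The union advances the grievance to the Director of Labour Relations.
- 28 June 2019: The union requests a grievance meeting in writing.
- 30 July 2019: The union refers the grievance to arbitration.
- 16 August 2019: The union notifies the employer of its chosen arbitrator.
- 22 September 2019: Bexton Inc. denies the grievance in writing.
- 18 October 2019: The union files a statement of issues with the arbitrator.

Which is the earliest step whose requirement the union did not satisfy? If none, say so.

Step 1

(1) due by 14 March 2019 + 49 days = 2 May 2019; not done until 4 May 2019, 2 days after the deadline.
No need to go further; step 1 was not satisfied.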